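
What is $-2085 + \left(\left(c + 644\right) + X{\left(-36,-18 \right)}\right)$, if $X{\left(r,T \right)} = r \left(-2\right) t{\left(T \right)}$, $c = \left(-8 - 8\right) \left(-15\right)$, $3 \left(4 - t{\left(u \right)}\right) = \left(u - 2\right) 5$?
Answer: $1487$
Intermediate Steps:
$t{\left(u \right)} = \frac{22}{3} - \frac{5 u}{3}$ ($t{\left(u \right)} = 4 - \frac{\left(u - 2\right) 5}{3} = 4 - \frac{\left(-2 + u\right) 5}{3} = 4 - \frac{-10 + 5 u}{3} = 4 - \left(- \frac{10}{3} + \frac{5 u}{3}\right) = \frac{22}{3} - \frac{5 u}{3}$)
$c = 240$ ($c = \left(-16\right) \left(-15\right) = 240$)
$X{\left(r,T \right)} = - 2 r \left(\frac{22}{3} - \frac{5 T}{3}\right)$ ($X{\left(r,T \right)} = r \left(-2\right) \left(\frac{22}{3} - \frac{5 T}{3}\right) = - 2 r \left(\frac{22}{3} - \frac{5 T}{3}\right)$)
$-2085 + \left(\left(c + 644\right) + X{\left(-36,-18 \right)}\right) = -2085 + \left(\left(240 + 644\right) + \frac{2}{3} \left(-36\right) \left(-22 + 5 \left(-18\right)\right)\right) = -2085 + \left(884 + \frac{2}{3} \left(-36\right) \left(-22 - 90\right)\right) = -2085 + \left(884 + \frac{2}{3} \left(-36\right) \left(-112\right)\right) = -2085 + \left(884 + 2688\right) = -2085 + 3572 = 1487$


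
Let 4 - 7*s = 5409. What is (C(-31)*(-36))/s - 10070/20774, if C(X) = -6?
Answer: -913177/1194505 ≈ -0.76448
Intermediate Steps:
s = -5405/7 (s = 4/7 - ⅐*5409 = 4/7 - 5409/7 = -5405/7 ≈ -772.14)
(C(-31)*(-36))/s - 10070/20774 = (-6*(-36))/(-5405/7) - 10070/20774 = 216*(-7/5405) - 10070*1/20774 = -1512/5405 - 5035/10387 = -913177/1194505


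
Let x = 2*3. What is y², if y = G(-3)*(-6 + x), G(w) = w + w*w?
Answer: 0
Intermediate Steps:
x = 6
G(w) = w + w²
y = 0 (y = (-3*(1 - 3))*(-6 + 6) = -3*(-2)*0 = 6*0 = 0)
y² = 0² = 0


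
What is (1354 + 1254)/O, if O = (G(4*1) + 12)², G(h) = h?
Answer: 163/16 ≈ 10.188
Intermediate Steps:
O = 256 (O = (4*1 + 12)² = (4 + 12)² = 16² = 256)
(1354 + 1254)/O = (1354 + 1254)/256 = 2608*(1/256) = 163/16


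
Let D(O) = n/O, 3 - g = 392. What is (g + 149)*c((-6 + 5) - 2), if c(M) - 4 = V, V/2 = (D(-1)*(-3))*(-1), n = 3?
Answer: 3360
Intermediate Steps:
g = -389 (g = 3 - 1*392 = 3 - 392 = -389)
D(O) = 3/O
V = -18 (V = 2*(((3/(-1))*(-3))*(-1)) = 2*(((3*(-1))*(-3))*(-1)) = 2*(-3*(-3)*(-1)) = 2*(9*(-1)) = 2*(-9) = -18)
c(M) = -14 (c(M) = 4 - 18 = -14)
(g + 149)*c((-6 + 5) - 2) = (-389 + 149)*(-14) = -240*(-14) = 3360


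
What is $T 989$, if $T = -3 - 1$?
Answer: $-3956$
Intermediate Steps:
$T = -4$
$T 989 = \left(-4\right) 989 = -3956$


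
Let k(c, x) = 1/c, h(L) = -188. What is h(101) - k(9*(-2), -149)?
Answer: -3383/18 ≈ -187.94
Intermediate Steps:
h(101) - k(9*(-2), -149) = -188 - 1/(9*(-2)) = -188 - 1/(-18) = -188 - 1*(-1/18) = -188 + 1/18 = -3383/18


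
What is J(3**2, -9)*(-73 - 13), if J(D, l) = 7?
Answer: -602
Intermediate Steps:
J(3**2, -9)*(-73 - 13) = 7*(-73 - 13) = 7*(-86) = -602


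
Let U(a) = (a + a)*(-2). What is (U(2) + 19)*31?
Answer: 341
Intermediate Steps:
U(a) = -4*a (U(a) = (2*a)*(-2) = -4*a)
(U(2) + 19)*31 = (-4*2 + 19)*31 = (-8 + 19)*31 = 11*31 = 341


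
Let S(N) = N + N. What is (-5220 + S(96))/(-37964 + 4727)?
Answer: 1676/11079 ≈ 0.15128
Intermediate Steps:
S(N) = 2*N
(-5220 + S(96))/(-37964 + 4727) = (-5220 + 2*96)/(-37964 + 4727) = (-5220 + 192)/(-33237) = -5028*(-1/33237) = 1676/11079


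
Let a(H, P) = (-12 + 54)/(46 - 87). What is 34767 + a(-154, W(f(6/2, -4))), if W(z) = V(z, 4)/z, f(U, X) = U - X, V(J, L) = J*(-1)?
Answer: 1425405/41 ≈ 34766.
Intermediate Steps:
V(J, L) = -J
W(z) = -1 (W(z) = (-z)/z = -1)
a(H, P) = -42/41 (a(H, P) = 42/(-41) = 42*(-1/41) = -42/41)
34767 + a(-154, W(f(6/2, -4))) = 34767 - 42/41 = 1425405/41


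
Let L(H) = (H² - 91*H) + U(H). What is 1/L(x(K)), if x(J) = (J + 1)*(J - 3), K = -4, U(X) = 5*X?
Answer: -1/1365 ≈ -0.00073260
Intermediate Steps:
x(J) = (1 + J)*(-3 + J)
L(H) = H² - 86*H (L(H) = (H² - 91*H) + 5*H = H² - 86*H)
1/L(x(K)) = 1/((-3 + (-4)² - 2*(-4))*(-86 + (-3 + (-4)² - 2*(-4)))) = 1/((-3 + 16 + 8)*(-86 + (-3 + 16 + 8))) = 1/(21*(-86 + 21)) = 1/(21*(-65)) = 1/(-1365) = -1/1365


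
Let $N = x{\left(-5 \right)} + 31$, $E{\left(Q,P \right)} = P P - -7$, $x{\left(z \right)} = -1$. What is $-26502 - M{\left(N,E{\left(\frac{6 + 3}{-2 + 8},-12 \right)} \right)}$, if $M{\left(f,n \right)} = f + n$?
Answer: $-26683$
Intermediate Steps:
$E{\left(Q,P \right)} = 7 + P^{2}$ ($E{\left(Q,P \right)} = P^{2} + 7 = 7 + P^{2}$)
$N = 30$ ($N = -1 + 31 = 30$)
$-26502 - M{\left(N,E{\left(\frac{6 + 3}{-2 + 8},-12 \right)} \right)} = -26502 - \left(30 + \left(7 + \left(-12\right)^{2}\right)\right) = -26502 - \left(30 + \left(7 + 144\right)\right) = -26502 - \left(30 + 151\right) = -26502 - 181 = -26683$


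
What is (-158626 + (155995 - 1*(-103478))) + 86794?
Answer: 187641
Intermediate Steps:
(-158626 + (155995 - 1*(-103478))) + 86794 = (-158626 + (155995 + 103478)) + 86794 = (-158626 + 259473) + 86794 = 100847 + 86794 = 187641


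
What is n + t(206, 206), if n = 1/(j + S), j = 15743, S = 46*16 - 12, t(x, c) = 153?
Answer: 2519452/16467 ≈ 153.00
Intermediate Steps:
S = 724 (S = 736 - 12 = 724)
n = 1/16467 (n = 1/(15743 + 724) = 1/16467 ≈ 6.0728e-5)
n + t(206, 206) = 1/16467 + 153 = 2519452/16467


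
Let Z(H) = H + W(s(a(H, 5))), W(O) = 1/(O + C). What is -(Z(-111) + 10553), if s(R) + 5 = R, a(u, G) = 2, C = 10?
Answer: -73095/7 ≈ -10442.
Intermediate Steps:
s(R) = -5 + R
W(O) = 1/(10 + O) (W(O) = 1/(O + 10) = 1/(10 + O))
Z(H) = 1/7 + H (Z(H) = H + 1/(10 + (-5 + 2)) = H + 1/(10 - 3) = H + 1/7 = 1/7 + H)
-(Z(-111) + 10553) = -((1/7 - 111) + 10553) = -(-776/7 + 10553) = -1*73095/7 = -73095/7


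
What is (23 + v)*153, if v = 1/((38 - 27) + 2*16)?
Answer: 151470/43 ≈ 3522.6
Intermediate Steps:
v = 1/43 (v = 1/(11 + 32) = 1/43 ≈ 0.023256)
(23 + v)*153 = (23 + 1/43)*153 = (990/43)*153 = 151470/43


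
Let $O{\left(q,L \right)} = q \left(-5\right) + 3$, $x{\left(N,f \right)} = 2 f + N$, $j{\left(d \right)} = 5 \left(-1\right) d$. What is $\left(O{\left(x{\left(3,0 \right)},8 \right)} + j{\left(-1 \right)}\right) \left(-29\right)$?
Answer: $203$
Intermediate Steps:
$j{\left(d \right)} = - 5 d$
$x{\left(N,f \right)} = N + 2 f$
$O{\left(q,L \right)} = 3 - 5 q$ ($O{\left(q,L \right)} = - 5 q + 3 = 3 - 5 q$)
$\left(O{\left(x{\left(3,0 \right)},8 \right)} + j{\left(-1 \right)}\right) \left(-29\right) = \left(\left(3 - 5 \left(3 + 2 \cdot 0\right)\right) - -5\right) \left(-29\right) = \left(\left(3 - 5 \left(3 + 0\right)\right) + 5\right) \left(-29\right) = \left(\left(3 - 15\right) + 5\right) \left(-29\right) = \left(-12 + 5\right) \left(-29\right) = \left(-7\right) \left(-29\right) = 203$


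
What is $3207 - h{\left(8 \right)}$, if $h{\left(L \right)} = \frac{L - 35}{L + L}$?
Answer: $\frac{51339}{16} \approx 3208.7$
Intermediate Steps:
$h{\left(L \right)} = \frac{-35 + L}{2 L}$
$3207 - h{\left(8 \right)} = 3207 - \frac{-35 + 8}{2 \cdot 8} = 3207 - \frac{1}{2} \cdot \frac{1}{8} \left(-27\right) = 3207 - - \frac{27}{16} = 3207 + \frac{27}{16} = \frac{51339}{16}$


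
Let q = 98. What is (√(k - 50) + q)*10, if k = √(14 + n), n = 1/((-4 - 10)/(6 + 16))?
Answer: 980 + 10*√(-2450 + 7*√609)/7 ≈ 980.0 + 68.172*I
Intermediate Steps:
n = -11/7 (n = 1/(-14/22) = 1/(-14*1/22) = 1/(-7/11) = -11/7 ≈ -1.5714)
k = √609/7 (k = √(14 - 11/7) = √(87/7) = √609/7 ≈ 3.5254)
(√(k - 50) + q)*10 = (√(√609/7 - 50) + 98)*10 = (√(-50 + √609/7) + 98)*10 = (98 + √(-50 + √609/7))*10 = 980 + 10*√(-50 + √609/7)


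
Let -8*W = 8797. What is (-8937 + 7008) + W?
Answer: -24229/8 ≈ -3028.6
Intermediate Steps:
W = -8797/8 (W = -1/8*8797 = -8797/8 ≈ -1099.6)
(-8937 + 7008) + W = (-8937 + 7008) - 8797/8 = -1929 - 8797/8 = -24229/8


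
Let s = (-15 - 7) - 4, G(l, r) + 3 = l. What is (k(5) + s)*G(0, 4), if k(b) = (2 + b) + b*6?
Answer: -33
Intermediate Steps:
G(l, r) = -3 + l
s = -26 (s = -22 - 4 = -26)
k(b) = 2 + 7*b (k(b) = (2 + b) + 6*b = 2 + 7*b)
(k(5) + s)*G(0, 4) = ((2 + 7*5) - 26)*(-3 + 0) = ((2 + 35) - 26)*(-3) = (37 - 26)*(-3) = 11*(-3) = -33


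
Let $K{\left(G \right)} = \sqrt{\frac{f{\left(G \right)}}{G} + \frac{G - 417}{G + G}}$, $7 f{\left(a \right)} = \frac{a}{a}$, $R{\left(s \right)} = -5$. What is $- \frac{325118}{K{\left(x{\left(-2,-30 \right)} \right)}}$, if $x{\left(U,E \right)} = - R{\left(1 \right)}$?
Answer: $\frac{325118 i \sqrt{50435}}{1441} \approx 50669.0 i$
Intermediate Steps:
$f{\left(a \right)} = \frac{1}{7}$ ($f{\left(a \right)} = \frac{a \frac{1}{a}}{7} = \frac{1}{7} \cdot 1 = \frac{1}{7}$)
$x{\left(U,E \right)} = 5$ ($x{\left(U,E \right)} = \left(-1\right) \left(-5\right) = 5$)
$K{\left(G \right)} = \sqrt{\frac{1}{7 G} + \frac{-417 + G}{2 G}}$ ($K{\left(G \right)} = \sqrt{\frac{1}{7 G} + \frac{G - 417}{G + G}} = \sqrt{\frac{1}{7 G} + \frac{-417 + G}{2 G}}$)
$- \frac{325118}{K{\left(x{\left(-2,-30 \right)} \right)}} = - \frac{325118}{\frac{1}{14} \sqrt{98 - \frac{40838}{5}}} = - \frac{325118}{\frac{1}{14} \sqrt{- \frac{40348}{5}}} = - \frac{325118}{\frac{1}{14} \frac{2 i \sqrt{50435}}{5}} = - \frac{325118}{\frac{1}{35} i \sqrt{50435}} = - 325118 \left(- \frac{i \sqrt{50435}}{1441}\right) = \frac{325118 i \sqrt{50435}}{1441}$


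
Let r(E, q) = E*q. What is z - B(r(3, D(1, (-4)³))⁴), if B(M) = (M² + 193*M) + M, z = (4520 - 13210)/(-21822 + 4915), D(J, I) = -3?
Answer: -68119155245/1537 ≈ -4.4320e+7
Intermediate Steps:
z = 790/1537 (z = -8690/(-16907) = -8690*(-1/16907) = 790/1537 ≈ 0.51399)
B(M) = M² + 194*M
z - B(r(3, D(1, (-4)³))⁴) = 790/1537 - (3*(-3))⁴*(194 + (3*(-3))⁴) = 790/1537 - (-9)⁴*(194 + (-9)⁴) = 790/1537 - 6561*(194 + 6561) = 790/1537 - 6561*6755 = 790/1537 - 1*44319555 = 790/1537 - 44319555 = -68119155245/1537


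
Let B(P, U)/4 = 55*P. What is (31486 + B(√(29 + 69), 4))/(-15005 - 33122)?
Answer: -31486/48127 - 1540*√2/48127 ≈ -0.69948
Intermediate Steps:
B(P, U) = 220*P (B(P, U) = 4*(55*P) = 220*P)
(31486 + B(√(29 + 69), 4))/(-15005 - 33122) = (31486 + 220*√(29 + 69))/(-15005 - 33122) = (31486 + 220*√98)/(-48127) = (31486 + 220*(7*√2))*(-1/48127) = (31486 + 1540*√2)*(-1/48127) = -31486/48127 - 1540*√2/48127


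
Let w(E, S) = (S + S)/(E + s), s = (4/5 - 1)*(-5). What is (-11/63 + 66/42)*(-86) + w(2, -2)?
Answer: -7652/63 ≈ -121.46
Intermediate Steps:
s = 1 (s = (4*(⅕) - 1)*(-5) = (⅘ - 1)*(-5) = -⅕*(-5) = 1)
w(E, S) = 2*S/(1 + E) (w(E, S) = (S + S)/(E + 1) = (2*S)/(1 + E) = 2*S/(1 + E))
(-11/63 + 66/42)*(-86) + w(2, -2) = (-11/63 + 66/42)*(-86) + 2*(-2)/(1 + 2) = (-11*1/63 + 66*(1/42))*(-86) + 2*(-2)/3 = (-11/63 + 11/7)*(-86) + 2*(-2)*(⅓) = (88/63)*(-86) - 4/3 = -7568/63 - 4/3 = -7652/63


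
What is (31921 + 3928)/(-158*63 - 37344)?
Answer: -35849/47298 ≈ -0.75794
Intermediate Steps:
(31921 + 3928)/(-158*63 - 37344) = 35849/(-9954 - 37344) = 35849/(-47298) = 35849*(-1/47298) = -35849/47298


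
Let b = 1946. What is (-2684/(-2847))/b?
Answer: 1342/2770131 ≈ 0.00048445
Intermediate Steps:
(-2684/(-2847))/b = -2684/(-2847)/1946 = -2684*(-1/2847)*(1/1946) = (2684/2847)*(1/1946) = 1342/2770131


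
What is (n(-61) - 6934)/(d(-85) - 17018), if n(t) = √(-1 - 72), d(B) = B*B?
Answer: 6934/9793 - I*√73/9793 ≈ 0.70806 - 0.00087246*I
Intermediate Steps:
d(B) = B²
n(t) = I*√73 (n(t) = √(-73) = I*√73)
(n(-61) - 6934)/(d(-85) - 17018) = (I*√73 - 6934)/((-85)² - 17018) = (-6934 + I*√73)/(7225 - 17018) = (-6934 + I*√73)/(-9793) = (-6934 + I*√73)*(-1/9793) = 6934/9793 - I*√73/9793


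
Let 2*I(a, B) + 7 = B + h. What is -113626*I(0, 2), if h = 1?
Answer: 227252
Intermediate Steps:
I(a, B) = -3 + B/2 (I(a, B) = -7/2 + (B + 1)/2 = -7/2 + (1 + B)/2 = -7/2 + (1/2 + B/2) = -3 + B/2)
-113626*I(0, 2) = -113626*(-3 + (1/2)*2) = -113626*(-3 + 1) = -113626*(-2) = 227252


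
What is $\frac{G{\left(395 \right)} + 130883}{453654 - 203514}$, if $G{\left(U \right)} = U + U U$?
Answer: $\frac{287303}{250140} \approx 1.1486$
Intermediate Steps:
$G{\left(U \right)} = U + U^{2}$
$\frac{G{\left(395 \right)} + 130883}{453654 - 203514} = \frac{395 \left(1 + 395\right) + 130883}{453654 - 203514} = \frac{395 \cdot 396 + 130883}{250140} = \left(156420 + 130883\right) \frac{1}{250140} = 287303 \cdot \frac{1}{250140} = \frac{287303}{250140}$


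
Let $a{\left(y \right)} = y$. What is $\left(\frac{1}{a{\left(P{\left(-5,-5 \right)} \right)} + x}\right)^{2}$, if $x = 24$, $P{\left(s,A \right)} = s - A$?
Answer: $\frac{1}{576} \approx 0.0017361$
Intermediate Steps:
$\left(\frac{1}{a{\left(P{\left(-5,-5 \right)} \right)} + x}\right)^{2} = \left(\frac{1}{\left(-5 - -5\right) + 24}\right)^{2} = \left(\frac{1}{\left(-5 + 5\right) + 24}\right)^{2} = \left(\frac{1}{0 + 24}\right)^{2} = \left(\frac{1}{24}\right)^{2} = \frac{1}{576}$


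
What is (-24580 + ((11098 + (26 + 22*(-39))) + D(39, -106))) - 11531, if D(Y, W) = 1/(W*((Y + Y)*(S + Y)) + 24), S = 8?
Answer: -10042643341/388572 ≈ -25845.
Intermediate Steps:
D(Y, W) = 1/(24 + 2*W*Y*(8 + Y)) (D(Y, W) = 1/(W*((Y + Y)*(8 + Y)) + 24) = 1/(W*((2*Y)*(8 + Y)) + 24) = 1/(W*(2*Y*(8 + Y)) + 24) = 1/(2*W*Y*(8 + Y) + 24) = 1/(24 + 2*W*Y*(8 + Y)))
(-24580 + ((11098 + (26 + 22*(-39))) + D(39, -106))) - 11531 = (-24580 + ((11098 + (26 + 22*(-39))) + 1/(2*(12 - 106*39² + 8*(-106)*39)))) - 11531 = (-24580 + ((11098 + (26 - 858)) + 1/(2*(12 - 106*1521 - 33072)))) - 11531 = (-24580 + ((11098 - 832) + 1/(2*(12 - 161226 - 33072)))) - 11531 = (-24580 + (10266 + (½)/(-194286))) - 11531 = (-24580 + (10266 + (½)*(-1/194286))) - 11531 = (-24580 + (10266 - 1/388572)) - 11531 = (-24580 + 3989080151/388572) - 11531 = -5562019609/388572 - 11531 = -10042643341/388572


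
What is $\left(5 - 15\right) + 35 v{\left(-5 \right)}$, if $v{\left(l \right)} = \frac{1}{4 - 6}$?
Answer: $- \frac{55}{2} \approx -27.5$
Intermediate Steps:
$v{\left(l \right)} = - \frac{1}{2}$ ($v{\left(l \right)} = \frac{1}{-2} = - \frac{1}{2}$)
$\left(5 - 15\right) + 35 v{\left(-5 \right)} = \left(5 - 15\right) + 35 \left(- \frac{1}{2}\right) = \left(5 - 15\right) - \frac{35}{2} = -10 - \frac{35}{2} = - \frac{55}{2}$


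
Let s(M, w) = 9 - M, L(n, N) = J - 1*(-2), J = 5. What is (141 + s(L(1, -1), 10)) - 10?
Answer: 133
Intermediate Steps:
L(n, N) = 7 (L(n, N) = 5 - 1*(-2) = 5 + 2 = 7)
(141 + s(L(1, -1), 10)) - 10 = (141 + (9 - 1*7)) - 10 = (141 + (9 - 7)) - 10 = (141 + 2) - 10 = 143 - 10 = 133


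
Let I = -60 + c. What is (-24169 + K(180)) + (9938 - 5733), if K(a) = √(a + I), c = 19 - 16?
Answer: -19964 + √123 ≈ -19953.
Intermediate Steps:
c = 3
I = -57 (I = -60 + 3 = -57)
K(a) = √(-57 + a) (K(a) = √(a - 57) = √(-57 + a))
(-24169 + K(180)) + (9938 - 5733) = (-24169 + √(-57 + 180)) + (9938 - 5733) = (-24169 + √123) + 4205 = -19964 + √123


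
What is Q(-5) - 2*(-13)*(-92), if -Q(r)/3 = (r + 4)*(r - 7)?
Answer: -2428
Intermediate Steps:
Q(r) = -3*(-7 + r)*(4 + r) (Q(r) = -3*(r + 4)*(r - 7) = -3*(4 + r)*(-7 + r) = -3*(-7 + r)*(4 + r))
Q(-5) - 2*(-13)*(-92) = (84 - 3*(-5)² + 9*(-5)) - 2*(-13)*(-92) = (84 - 3*25 - 45) + 26*(-92) = (84 - 75 - 45) - 2392 = -36 - 2392 = -2428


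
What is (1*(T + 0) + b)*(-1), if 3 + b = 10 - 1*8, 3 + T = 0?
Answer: 4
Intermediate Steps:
T = -3 (T = -3 + 0 = -3)
b = -1 (b = -3 + (10 - 1*8) = -3 + (10 - 8) = -3 + 2 = -1)
(1*(T + 0) + b)*(-1) = (1*(-3 + 0) - 1)*(-1) = (1*(-3) - 1)*(-1) = (-3 - 1)*(-1) = -4*(-1) = 4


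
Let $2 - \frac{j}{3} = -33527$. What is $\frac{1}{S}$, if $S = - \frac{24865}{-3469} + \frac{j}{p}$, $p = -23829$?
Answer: $\frac{27554267}{81190594} \approx 0.33938$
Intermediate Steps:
$j = 100587$ ($j = 6 - -100581 = 6 + 100581 = 100587$)
$S = \frac{81190594}{27554267}$ ($S = - \frac{24865}{-3469} + \frac{100587}{-23829} = \left(-24865\right) \left(- \frac{1}{3469}\right) + 100587 \left(- \frac{1}{23829}\right) = \frac{24865}{3469} - \frac{33529}{7943} = \frac{81190594}{27554267} \approx 2.9466$)
$\frac{1}{S} = \frac{1}{\frac{81190594}{27554267}} = \frac{27554267}{81190594}$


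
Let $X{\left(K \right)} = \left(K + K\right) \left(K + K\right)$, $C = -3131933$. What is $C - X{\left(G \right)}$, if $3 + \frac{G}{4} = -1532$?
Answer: $-153930333$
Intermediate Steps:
$G = -6140$ ($G = -12 + 4 \left(-1532\right) = -12 - 6128 = -6140$)
$X{\left(K \right)} = 4 K^{2}$ ($X{\left(K \right)} = 2 K 2 K = 4 K^{2}$)
$C - X{\left(G \right)} = -3131933 - 4 \left(-6140\right)^{2} = -3131933 - 4 \cdot 37699600 = -3131933 - 150798400 = -153930333$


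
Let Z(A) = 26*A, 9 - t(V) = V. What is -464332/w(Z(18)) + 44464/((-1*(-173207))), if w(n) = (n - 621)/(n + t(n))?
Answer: 80426308612/2944519 ≈ 27314.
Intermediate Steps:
t(V) = 9 - V
w(n) = -69 + n/9 (w(n) = (n - 621)/(n + (9 - n)) = (-621 + n)/9 = (-621 + n)*(⅑) = -69 + n/9)
-464332/w(Z(18)) + 44464/((-1*(-173207))) = -464332/(-69 + (26*18)/9) + 44464/((-1*(-173207))) = -464332/(-69 + (⅑)*468) + 44464/173207 = -464332/(-69 + 52) + 44464*(1/173207) = -464332/(-17) + 44464/173207 = -464332*(-1/17) + 44464/173207 = 464332/17 + 44464/173207 = 80426308612/2944519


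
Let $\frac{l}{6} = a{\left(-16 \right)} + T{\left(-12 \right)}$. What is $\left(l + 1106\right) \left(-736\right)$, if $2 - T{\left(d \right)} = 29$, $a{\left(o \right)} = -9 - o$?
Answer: $-725696$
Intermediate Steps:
$T{\left(d \right)} = -27$ ($T{\left(d \right)} = 2 - 29 = -27$)
$l = -120$ ($l = 6 \left(\left(-9 - -16\right) - 27\right) = 6 \left(\left(-9 + 16\right) - 27\right) = 6 \left(7 - 27\right) = 6 \left(-20\right) = -120$)
$\left(l + 1106\right) \left(-736\right) = \left(-120 + 1106\right) \left(-736\right) = 986 \left(-736\right) = -725696$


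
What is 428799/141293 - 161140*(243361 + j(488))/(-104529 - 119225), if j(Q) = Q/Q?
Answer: 2770475385853343/15807436961 ≈ 1.7526e+5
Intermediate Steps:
j(Q) = 1
428799/141293 - 161140*(243361 + j(488))/(-104529 - 119225) = 428799/141293 - 161140*(243361 + 1)/(-104529 - 119225) = 428799*(1/141293) - 161140/((-223754/243362)) = 428799/141293 - 161140/((-223754*1/243362)) = 428799/141293 - 161140/(-111877/121681) = 428799/141293 - 161140*(-121681/111877) = 428799/141293 + 19607676340/111877 = 2770475385853343/15807436961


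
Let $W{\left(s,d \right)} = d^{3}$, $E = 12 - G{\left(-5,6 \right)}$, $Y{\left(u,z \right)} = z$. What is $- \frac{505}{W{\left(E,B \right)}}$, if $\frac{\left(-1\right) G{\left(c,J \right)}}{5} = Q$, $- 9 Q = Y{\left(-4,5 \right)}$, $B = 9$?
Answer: $- \frac{505}{729} \approx -0.69273$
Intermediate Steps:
$Q = - \frac{5}{9}$ ($Q = \left(- \frac{1}{9}\right) 5 = - \frac{5}{9} \approx -0.55556$)
$G{\left(c,J \right)} = \frac{25}{9}$ ($G{\left(c,J \right)} = \left(-5\right) \left(- \frac{5}{9}\right) = \frac{25}{9}$)
$E = \frac{83}{9}$ ($E = 12 - \frac{25}{9} = \frac{83}{9} \approx 9.2222$)
$- \frac{505}{W{\left(E,B \right)}} = - \frac{505}{9^{3}} = - \frac{505}{729}$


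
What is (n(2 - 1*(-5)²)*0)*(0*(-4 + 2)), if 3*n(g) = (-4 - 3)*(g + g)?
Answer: 0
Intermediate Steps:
n(g) = -14*g/3 (n(g) = ((-4 - 3)*(g + g))/3 = (-14*g)/3 = -14*g/3)
(n(2 - 1*(-5)²)*0)*(0*(-4 + 2)) = (-14*(2 - 1*(-5)²)/3*0)*(0*(-4 + 2)) = (-14*(2 - 1*25)/3*0)*(0*(-2)) = (-14*(2 - 25)/3*0)*0 = (-14/3*(-23)*0)*0 = ((322/3)*0)*0 = 0*0 = 0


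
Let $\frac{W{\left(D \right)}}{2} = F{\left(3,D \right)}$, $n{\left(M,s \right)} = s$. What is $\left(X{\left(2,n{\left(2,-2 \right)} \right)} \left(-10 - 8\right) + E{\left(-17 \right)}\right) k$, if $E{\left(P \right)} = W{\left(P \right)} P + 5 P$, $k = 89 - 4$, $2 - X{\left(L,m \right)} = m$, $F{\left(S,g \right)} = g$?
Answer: $35785$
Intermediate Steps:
$X{\left(L,m \right)} = 2 - m$
$W{\left(D \right)} = 2 D$
$k = 85$ ($k = 89 - 4 = 85$)
$E{\left(P \right)} = 2 P^{2} + 5 P$ ($E{\left(P \right)} = 2 P P + 5 P = 2 P^{2} + 5 P$)
$\left(X{\left(2,n{\left(2,-2 \right)} \right)} \left(-10 - 8\right) + E{\left(-17 \right)}\right) k = \left(\left(2 - -2\right) \left(-10 - 8\right) - 17 \left(5 + 2 \left(-17\right)\right)\right) 85 = \left(\left(2 + 2\right) \left(-18\right) - 17 \left(5 - 34\right)\right) 85 = \left(4 \left(-18\right) - -493\right) 85 = \left(-72 + 493\right) 85 = 421 \cdot 85 = 35785$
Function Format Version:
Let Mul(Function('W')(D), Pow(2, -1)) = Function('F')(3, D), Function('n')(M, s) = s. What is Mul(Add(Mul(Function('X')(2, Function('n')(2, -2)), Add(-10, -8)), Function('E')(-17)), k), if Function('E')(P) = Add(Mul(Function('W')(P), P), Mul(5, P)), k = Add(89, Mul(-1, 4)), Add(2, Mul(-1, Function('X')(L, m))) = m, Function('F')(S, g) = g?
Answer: 35785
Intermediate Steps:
Function('X')(L, m) = Add(2, Mul(-1, m))
Function('W')(D) = Mul(2, D)
k = 85 (k = Add(89, -4) = 85)
Function('E')(P) = Add(Mul(2, Pow(P, 2)), Mul(5, P)) (Function('E')(P) = Add(Mul(Mul(2, P), P), Mul(5, P)) = Add(Mul(2, Pow(P, 2)), Mul(5, P)))
Mul(Add(Mul(Function('X')(2, Function('n')(2, -2)), Add(-10, -8)), Function('E')(-17)), k) = Mul(Add(Mul(Add(2, Mul(-1, -2)), Add(-10, -8)), Mul(-17, Add(5, Mul(2, -17)))), 85) = Mul(Add(Mul(Add(2, 2), -18), Mul(-17, Add(5, -34))), 85) = Mul(Add(Mul(4, -18), Mul(-17, -29)), 85) = Mul(Add(-72, 493), 85) = Mul(421, 85) = 35785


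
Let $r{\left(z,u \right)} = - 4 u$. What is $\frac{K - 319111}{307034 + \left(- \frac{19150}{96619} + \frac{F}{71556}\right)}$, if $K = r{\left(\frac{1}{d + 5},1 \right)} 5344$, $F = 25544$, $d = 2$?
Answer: $- \frac{588503618160717}{530683148959478} \approx -1.109$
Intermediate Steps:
$K = -21376$ ($K = \left(-4\right) 1 \cdot 5344 = \left(-4\right) 5344 = -21376$)
$\frac{K - 319111}{307034 + \left(- \frac{19150}{96619} + \frac{F}{71556}\right)} = \frac{-21376 - 319111}{307034 + \left(- \frac{19150}{96619} + \frac{25544}{71556}\right)} = - \frac{340487}{307034 + \left(\left(-19150\right) \frac{1}{96619} + 25544 \cdot \frac{1}{71556}\right)} = - \frac{340487}{307034 + \left(- \frac{19150}{96619} + \frac{6386}{17889}\right)} = - \frac{340487}{307034 + \frac{274434584}{1728417291}} = - \frac{340487}{\frac{530683148959478}{1728417291}} = \left(-340487\right) \frac{1728417291}{530683148959478} = - \frac{588503618160717}{530683148959478}$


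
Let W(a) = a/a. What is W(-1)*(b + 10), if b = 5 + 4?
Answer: 19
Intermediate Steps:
W(a) = 1
b = 9
W(-1)*(b + 10) = 1*(9 + 10) = 1*19 = 19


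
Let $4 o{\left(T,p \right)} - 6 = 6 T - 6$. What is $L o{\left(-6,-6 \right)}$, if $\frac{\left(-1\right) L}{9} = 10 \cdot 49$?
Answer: $39690$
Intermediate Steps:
$o{\left(T,p \right)} = \frac{3 T}{2}$ ($o{\left(T,p \right)} = \frac{3}{2} + \frac{6 T - 6}{4} = \frac{3}{2} + \frac{-6 + 6 T}{4} = \frac{3}{2} + \left(- \frac{3}{2} + \frac{3 T}{2}\right) = \frac{3 T}{2}$)
$L = -4410$ ($L = - 9 \cdot 10 \cdot 49 = \left(-9\right) 490 = -4410$)
$L o{\left(-6,-6 \right)} = - 4410 \cdot \frac{3}{2} \left(-6\right) = \left(-4410\right) \left(-9\right) = 39690$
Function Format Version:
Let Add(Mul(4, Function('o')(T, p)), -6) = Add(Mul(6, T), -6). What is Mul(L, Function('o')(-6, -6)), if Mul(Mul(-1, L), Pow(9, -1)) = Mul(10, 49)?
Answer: 39690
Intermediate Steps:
Function('o')(T, p) = Mul(Rational(3, 2), T) (Function('o')(T, p) = Add(Rational(3, 2), Mul(Rational(1, 4), Add(Mul(6, T), -6))) = Add(Rational(3, 2), Mul(Rational(1, 4), Add(-6, Mul(6, T)))) = Add(Rational(3, 2), Add(Rational(-3, 2), Mul(Rational(3, 2), T))) = Mul(Rational(3, 2), T))
L = -4410 (L = Mul(-9, Mul(10, 49)) = Mul(-9, 490) = -4410)
Mul(L, Function('o')(-6, -6)) = Mul(-4410, Mul(Rational(3, 2), -6)) = Mul(-4410, -9) = 39690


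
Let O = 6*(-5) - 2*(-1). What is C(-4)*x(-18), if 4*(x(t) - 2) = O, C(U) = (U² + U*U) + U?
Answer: -140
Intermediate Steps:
C(U) = U + 2*U² (C(U) = (U² + U²) + U = 2*U² + U = U + 2*U²)
O = -28 (O = -30 + 2 = -28)
x(t) = -5 (x(t) = 2 + (¼)*(-28) = 2 - 7 = -5)
C(-4)*x(-18) = -4*(1 + 2*(-4))*(-5) = -4*(1 - 8)*(-5) = -4*(-7)*(-5) = 28*(-5) = -140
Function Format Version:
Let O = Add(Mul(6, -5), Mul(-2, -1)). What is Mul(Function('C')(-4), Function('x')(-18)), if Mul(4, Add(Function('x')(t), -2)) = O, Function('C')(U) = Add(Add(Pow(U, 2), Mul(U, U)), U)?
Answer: -140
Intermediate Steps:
Function('C')(U) = Add(U, Mul(2, Pow(U, 2))) (Function('C')(U) = Add(Add(Pow(U, 2), Pow(U, 2)), U) = Add(Mul(2, Pow(U, 2)), U) = Add(U, Mul(2, Pow(U, 2))))
O = -28 (O = Add(-30, 2) = -28)
Function('x')(t) = -5 (Function('x')(t) = Add(2, Mul(Rational(1, 4), -28)) = Add(2, -7) = -5)
Mul(Function('C')(-4), Function('x')(-18)) = Mul(Mul(-4, Add(1, Mul(2, -4))), -5) = Mul(Mul(-4, Add(1, -8)), -5) = Mul(Mul(-4, -7), -5) = Mul(28, -5) = -140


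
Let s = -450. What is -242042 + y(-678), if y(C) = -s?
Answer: -241592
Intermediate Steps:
y(C) = 450 (y(C) = -1*(-450) = 450)
-242042 + y(-678) = -242042 + 450 = -241592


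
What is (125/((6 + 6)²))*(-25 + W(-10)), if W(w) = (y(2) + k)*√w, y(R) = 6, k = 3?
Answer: -3125/144 + 125*I*√10/16 ≈ -21.701 + 24.705*I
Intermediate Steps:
W(w) = 9*√w (W(w) = (6 + 3)*√w = 9*√w)
(125/((6 + 6)²))*(-25 + W(-10)) = (125/((6 + 6)²))*(-25 + 9*√(-10)) = (125/(12²))*(-25 + 9*(I*√10)) = (125/144)*(-25 + 9*I*√10) = (125*(1/144))*(-25 + 9*I*√10) = 125*(-25 + 9*I*√10)/144 = -3125/144 + 125*I*√10/16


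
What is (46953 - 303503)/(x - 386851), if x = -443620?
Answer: 256550/830471 ≈ 0.30892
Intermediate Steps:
(46953 - 303503)/(x - 386851) = (46953 - 303503)/(-443620 - 386851) = -256550/(-830471) = -256550*(-1/830471) = 256550/830471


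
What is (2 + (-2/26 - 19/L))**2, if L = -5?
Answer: 138384/4225 ≈ 32.754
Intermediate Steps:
(2 + (-2/26 - 19/L))**2 = (2 + (-2/26 - 19/(-5)))**2 = (2 + (-2*1/26 - 19*(-1/5)))**2 = (2 + (-1/13 + 19/5))**2 = (2 + 242/65)**2 = (372/65)**2 = 138384/4225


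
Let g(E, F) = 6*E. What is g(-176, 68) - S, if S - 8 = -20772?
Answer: 19708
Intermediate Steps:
S = -20764 (S = 8 - 20772 = -20764)
g(-176, 68) - S = 6*(-176) - 1*(-20764) = -1056 + 20764 = 19708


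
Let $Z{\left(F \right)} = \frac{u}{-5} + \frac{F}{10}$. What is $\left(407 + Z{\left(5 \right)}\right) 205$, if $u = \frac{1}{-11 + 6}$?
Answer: $\frac{835457}{10} \approx 83546.0$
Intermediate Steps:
$u = - \frac{1}{5}$ ($u = \frac{1}{-5} = - \frac{1}{5} \approx -0.2$)
$Z{\left(F \right)} = \frac{1}{25} + \frac{F}{10}$ ($Z{\left(F \right)} = - \frac{1}{5 \left(-5\right)} + \frac{F}{10} = \left(- \frac{1}{5}\right) \left(- \frac{1}{5}\right) + F \frac{1}{10} = \frac{1}{25} + \frac{F}{10}$)
$\left(407 + Z{\left(5 \right)}\right) 205 = \left(407 + \left(\frac{1}{25} + \frac{1}{10} \cdot 5\right)\right) 205 = \left(407 + \left(\frac{1}{25} + \frac{1}{2}\right)\right) 205 = \left(407 + \frac{27}{50}\right) 205 = \frac{20377}{50} \cdot 205 = \frac{835457}{10}$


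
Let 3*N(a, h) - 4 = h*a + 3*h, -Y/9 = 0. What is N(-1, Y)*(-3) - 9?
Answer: -13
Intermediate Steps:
Y = 0 (Y = -9*0 = 0)
N(a, h) = 4/3 + h + a*h/3 (N(a, h) = 4/3 + (h*a + 3*h)/3 = 4/3 + (a*h + 3*h)/3 = 4/3 + (3*h + a*h)/3 = 4/3 + (h + a*h/3) = 4/3 + h + a*h/3)
N(-1, Y)*(-3) - 9 = (4/3 + 0 + (⅓)*(-1)*0)*(-3) - 9 = (4/3 + 0 + 0)*(-3) - 9 = (4/3)*(-3) - 9 = -4 - 9 = -13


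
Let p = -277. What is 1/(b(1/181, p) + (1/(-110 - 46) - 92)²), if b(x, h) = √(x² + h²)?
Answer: 164244833088030864/1388873271624428798521 - 107195602176*√2513718770/1388873271624428798521 ≈ 0.00011439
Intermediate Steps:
b(x, h) = √(h² + x²)
1/(b(1/181, p) + (1/(-110 - 46) - 92)²) = 1/(√((-277)² + (1/181)²) + (1/(-110 - 46) - 92)²) = 1/(√(76729 + (1/181)²) + (1/(-156) - 92)²) = 1/(√(76729 + 1/32761) + (-1/156 - 92)²) = 1/(√(2513718770/32761) + (-14353/156)²) = 1/(√2513718770/181 + 206008609/24336) = 1/(206008609/24336 + √2513718770/181)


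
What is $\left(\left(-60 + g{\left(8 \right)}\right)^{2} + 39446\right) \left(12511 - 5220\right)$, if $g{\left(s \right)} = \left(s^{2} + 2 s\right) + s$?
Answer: $293316930$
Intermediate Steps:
$g{\left(s \right)} = s^{2} + 3 s$
$\left(\left(-60 + g{\left(8 \right)}\right)^{2} + 39446\right) \left(12511 - 5220\right) = \left(\left(-60 + 8 \left(3 + 8\right)\right)^{2} + 39446\right) \left(12511 - 5220\right) = \left(\left(-60 + 8 \cdot 11\right)^{2} + 39446\right) 7291 = \left(\left(-60 + 88\right)^{2} + 39446\right) 7291 = \left(28^{2} + 39446\right) 7291 = \left(784 + 39446\right) 7291 = 40230 \cdot 7291 = 293316930$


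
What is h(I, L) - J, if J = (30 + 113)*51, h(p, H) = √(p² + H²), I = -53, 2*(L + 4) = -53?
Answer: -7293 + √14957/2 ≈ -7231.9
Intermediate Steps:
L = -61/2 (L = -4 + (½)*(-53) = -4 - 53/2 = -61/2 ≈ -30.500)
h(p, H) = √(H² + p²)
J = 7293 (J = 143*51 = 7293)
h(I, L) - J = √((-61/2)² + (-53)²) - 1*7293 = √(3721/4 + 2809) - 7293 = √(14957/4) - 7293 = √14957/2 - 7293 = -7293 + √14957/2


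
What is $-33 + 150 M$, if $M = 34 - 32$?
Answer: $267$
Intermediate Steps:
$M = 2$
$-33 + 150 M = -33 + 150 \cdot 2 = -33 + 300 = 267$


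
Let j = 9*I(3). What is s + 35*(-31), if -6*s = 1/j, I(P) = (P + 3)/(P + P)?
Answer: -58591/54 ≈ -1085.0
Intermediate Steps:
I(P) = (3 + P)/(2*P) (I(P) = (3 + P)/((2*P)) = (3 + P)*(1/(2*P)) = (3 + P)/(2*P))
j = 9 (j = 9*((½)*(3 + 3)/3) = 9*((½)*(⅓)*6) = 9*1 = 9)
s = -1/54 (s = -⅙/9 = -⅙*⅑ = -1/54 ≈ -0.018519)
s + 35*(-31) = -1/54 + 35*(-31) = -1/54 - 1085 = -58591/54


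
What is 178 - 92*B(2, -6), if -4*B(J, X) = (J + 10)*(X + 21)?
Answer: 4318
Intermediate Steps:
B(J, X) = -(10 + J)*(21 + X)/4 (B(J, X) = -(J + 10)*(X + 21)/4 = -(10 + J)*(21 + X)/4)
178 - 92*B(2, -6) = 178 - 92*(-105/2 - 21/4*2 - 5/2*(-6) - ¼*2*(-6)) = 178 - 92*(-105/2 - 21/2 + 15 + 3) = 178 - 92*(-45) = 178 + 4140 = 4318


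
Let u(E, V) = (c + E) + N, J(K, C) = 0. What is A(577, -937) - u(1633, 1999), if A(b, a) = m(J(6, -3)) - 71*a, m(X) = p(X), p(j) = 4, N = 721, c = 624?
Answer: 63553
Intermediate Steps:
m(X) = 4
A(b, a) = 4 - 71*a
u(E, V) = 1345 + E (u(E, V) = (624 + E) + 721 = 1345 + E)
A(577, -937) - u(1633, 1999) = (4 - 71*(-937)) - (1345 + 1633) = (4 + 66527) - 1*2978 = 66531 - 2978 = 63553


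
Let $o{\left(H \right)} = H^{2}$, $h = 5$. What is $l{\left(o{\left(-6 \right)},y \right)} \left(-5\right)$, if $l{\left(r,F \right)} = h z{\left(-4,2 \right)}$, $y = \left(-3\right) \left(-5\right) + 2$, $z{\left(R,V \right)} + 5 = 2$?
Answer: $75$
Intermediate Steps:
$z{\left(R,V \right)} = -3$ ($z{\left(R,V \right)} = -5 + 2 = -3$)
$y = 17$ ($y = 15 + 2 = 17$)
$l{\left(r,F \right)} = -15$ ($l{\left(r,F \right)} = 5 \left(-3\right) = -15$)
$l{\left(o{\left(-6 \right)},y \right)} \left(-5\right) = \left(-15\right) \left(-5\right) = 75$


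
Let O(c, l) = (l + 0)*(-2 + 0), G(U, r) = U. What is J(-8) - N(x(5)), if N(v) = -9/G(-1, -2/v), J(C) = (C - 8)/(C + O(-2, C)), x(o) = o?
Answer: -11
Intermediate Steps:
O(c, l) = -2*l (O(c, l) = l*(-2) = -2*l)
J(C) = -(-8 + C)/C (J(C) = (C - 8)/(C - 2*C) = (-8 + C)/((-C)) = (-8 + C)*(-1/C) = -(-8 + C)/C)
N(v) = 9 (N(v) = -9/(-1) = -9*(-1) = 9)
J(-8) - N(x(5)) = (8 - 1*(-8))/(-8) - 1*9 = -(8 + 8)/8 - 9 = -1/8*16 - 9 = -2 - 9 = -11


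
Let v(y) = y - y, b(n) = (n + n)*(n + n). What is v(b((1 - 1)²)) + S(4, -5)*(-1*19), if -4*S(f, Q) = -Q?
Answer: 95/4 ≈ 23.750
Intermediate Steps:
b(n) = 4*n² (b(n) = (2*n)*(2*n) = 4*n²)
v(y) = 0
S(f, Q) = Q/4 (S(f, Q) = -(-1)*Q/4 = Q/4)
v(b((1 - 1)²)) + S(4, -5)*(-1*19) = 0 + ((¼)*(-5))*(-1*19) = 0 - 5/4*(-19) = 0 + 95/4 = 95/4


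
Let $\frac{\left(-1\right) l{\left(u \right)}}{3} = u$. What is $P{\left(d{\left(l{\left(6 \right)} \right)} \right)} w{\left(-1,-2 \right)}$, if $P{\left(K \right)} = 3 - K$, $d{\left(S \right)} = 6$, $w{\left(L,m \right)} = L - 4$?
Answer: $15$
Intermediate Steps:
$w{\left(L,m \right)} = -4 + L$
$l{\left(u \right)} = - 3 u$
$P{\left(d{\left(l{\left(6 \right)} \right)} \right)} w{\left(-1,-2 \right)} = \left(3 - 6\right) \left(-4 - 1\right) = \left(3 - 6\right) \left(-5\right) = \left(-3\right) \left(-5\right) = 15$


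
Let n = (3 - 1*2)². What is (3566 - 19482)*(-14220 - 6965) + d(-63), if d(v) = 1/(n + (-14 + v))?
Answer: 25625714959/76 ≈ 3.3718e+8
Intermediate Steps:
n = 1 (n = (3 - 2)² = 1² = 1)
d(v) = 1/(-13 + v) (d(v) = 1/(1 + (-14 + v)) = 1/(-13 + v))
(3566 - 19482)*(-14220 - 6965) + d(-63) = (3566 - 19482)*(-14220 - 6965) + 1/(-13 - 63) = -15916*(-21185) + 1/(-76) = 337180460 - 1/76 = 25625714959/76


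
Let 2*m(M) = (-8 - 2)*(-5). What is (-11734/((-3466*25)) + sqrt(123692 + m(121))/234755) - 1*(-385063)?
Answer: 16682860342/43325 + sqrt(123717)/234755 ≈ 3.8506e+5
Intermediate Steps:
m(M) = 25 (m(M) = ((-8 - 2)*(-5))/2 = (-10*(-5))/2 = (1/2)*50 = 25)
(-11734/((-3466*25)) + sqrt(123692 + m(121))/234755) - 1*(-385063) = (-11734/((-3466*25)) + sqrt(123692 + 25)/234755) - 1*(-385063) = (-11734/(-86650) + sqrt(123717)*(1/234755)) + 385063 = (-11734*(-1/86650) + sqrt(123717)/234755) + 385063 = (5867/43325 + sqrt(123717)/234755) + 385063 = 16682860342/43325 + sqrt(123717)/234755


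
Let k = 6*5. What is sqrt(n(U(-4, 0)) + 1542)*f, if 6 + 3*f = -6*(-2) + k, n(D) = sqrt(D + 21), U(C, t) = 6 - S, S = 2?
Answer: 12*sqrt(1547) ≈ 471.98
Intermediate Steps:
U(C, t) = 4 (U(C, t) = 6 - 1*2 = 6 - 2 = 4)
n(D) = sqrt(21 + D)
k = 30
f = 12 (f = -2 + (-6*(-2) + 30)/3 = -2 + (12 + 30)/3 = -2 + (1/3)*42 = -2 + 14 = 12)
sqrt(n(U(-4, 0)) + 1542)*f = sqrt(sqrt(21 + 4) + 1542)*12 = sqrt(sqrt(25) + 1542)*12 = sqrt(5 + 1542)*12 = sqrt(1547)*12 = 12*sqrt(1547)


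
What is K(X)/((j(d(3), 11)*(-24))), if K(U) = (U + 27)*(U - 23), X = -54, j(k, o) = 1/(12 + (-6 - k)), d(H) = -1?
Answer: -4851/8 ≈ -606.38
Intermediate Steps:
j(k, o) = 1/(6 - k)
K(U) = (-23 + U)*(27 + U) (K(U) = (27 + U)*(-23 + U) = (-23 + U)*(27 + U))
K(X)/((j(d(3), 11)*(-24))) = (-621 + (-54)**2 + 4*(-54))/((-1/(-6 - 1)*(-24))) = (-621 + 2916 - 216)/((-1/(-7)*(-24))) = 2079/((-1*(-1/7)*(-24))) = 2079/(((1/7)*(-24))) = 2079/(-24/7) = 2079*(-7/24) = -4851/8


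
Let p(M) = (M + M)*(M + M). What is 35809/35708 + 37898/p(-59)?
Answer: 462966575/124299548 ≈ 3.7246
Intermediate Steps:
p(M) = 4*M² (p(M) = (2*M)*(2*M) = 4*M²)
35809/35708 + 37898/p(-59) = 35809/35708 + 37898/((4*(-59)²)) = 35809*(1/35708) + 37898/((4*3481)) = 35809/35708 + 37898/13924 = 35809/35708 + 37898*(1/13924) = 35809/35708 + 18949/6962 = 462966575/124299548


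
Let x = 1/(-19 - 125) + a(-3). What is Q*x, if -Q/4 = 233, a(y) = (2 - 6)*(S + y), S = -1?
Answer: -536599/36 ≈ -14906.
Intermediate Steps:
a(y) = 4 - 4*y (a(y) = (2 - 6)*(-1 + y) = -4*(-1 + y) = 4 - 4*y)
Q = -932 (Q = -4*233 = -932)
x = 2303/144 (x = 1/(-19 - 125) + (4 - 4*(-3)) = 1/(-144) + (4 + 12) = -1/144 + 16 = 2303/144 ≈ 15.993)
Q*x = -932*2303/144 = -536599/36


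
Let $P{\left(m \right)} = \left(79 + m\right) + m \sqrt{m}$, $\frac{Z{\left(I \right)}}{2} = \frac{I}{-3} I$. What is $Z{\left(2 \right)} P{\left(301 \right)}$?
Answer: $- \frac{3040}{3} - \frac{2408 \sqrt{301}}{3} \approx -14939.0$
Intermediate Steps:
$Z{\left(I \right)} = - \frac{2 I^{2}}{3}$ ($Z{\left(I \right)} = 2 \frac{I}{-3} I = 2 I \left(- \frac{1}{3}\right) I = 2 - \frac{I}{3} I = 2 \left(- \frac{I^{2}}{3}\right) = - \frac{2 I^{2}}{3}$)
$P{\left(m \right)} = 79 + m + m^{\frac{3}{2}}$ ($P{\left(m \right)} = \left(79 + m\right) + m^{\frac{3}{2}} = 79 + m + m^{\frac{3}{2}}$)
$Z{\left(2 \right)} P{\left(301 \right)} = - \frac{2 \cdot 2^{2}}{3} \left(79 + 301 + 301^{\frac{3}{2}}\right) = \left(- \frac{2}{3}\right) 4 \left(79 + 301 + 301 \sqrt{301}\right) = - \frac{8 \left(380 + 301 \sqrt{301}\right)}{3} = - \frac{3040}{3} - \frac{2408 \sqrt{301}}{3}$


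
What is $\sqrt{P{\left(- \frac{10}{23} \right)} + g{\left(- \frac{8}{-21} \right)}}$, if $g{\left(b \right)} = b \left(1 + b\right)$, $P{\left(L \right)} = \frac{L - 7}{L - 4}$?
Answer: $\frac{5 \sqrt{44914}}{714} \approx 1.4841$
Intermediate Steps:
$P{\left(L \right)} = \frac{-7 + L}{-4 + L}$
$\sqrt{P{\left(- \frac{10}{23} \right)} + g{\left(- \frac{8}{-21} \right)}} = \sqrt{\frac{-7 - \frac{10}{23}}{-4 - \frac{10}{23}} + - \frac{8}{-21} \left(1 - \frac{8}{-21}\right)} = \sqrt{\frac{-7 - \frac{10}{23}}{-4 - \frac{10}{23}} + \left(-8\right) \left(- \frac{1}{21}\right) \left(1 - - \frac{8}{21}\right)} = \sqrt{\frac{-7 - \frac{10}{23}}{-4 - \frac{10}{23}} + \frac{8 \left(1 + \frac{8}{21}\right)}{21}} = \sqrt{\frac{1}{- \frac{102}{23}} \left(- \frac{171}{23}\right) + \frac{8}{21} \cdot \frac{29}{21}} = \sqrt{\left(- \frac{23}{102}\right) \left(- \frac{171}{23}\right) + \frac{232}{441}} = \sqrt{\frac{57}{34} + \frac{232}{441}} = \sqrt{\frac{33025}{14994}} = \frac{5 \sqrt{44914}}{714}$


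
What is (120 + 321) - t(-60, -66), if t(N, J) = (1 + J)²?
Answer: -3784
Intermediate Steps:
(120 + 321) - t(-60, -66) = (120 + 321) - (1 - 66)² = 441 - 1*(-65)² = 441 - 1*4225 = 441 - 4225 = -3784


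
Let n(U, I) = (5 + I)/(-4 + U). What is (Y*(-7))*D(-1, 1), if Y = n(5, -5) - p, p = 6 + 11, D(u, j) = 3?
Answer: 357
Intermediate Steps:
n(U, I) = (5 + I)/(-4 + U)
p = 17
Y = -17 (Y = (5 - 5)/(-4 + 5) - 1*17 = 0/1 - 17 = 1*0 - 17 = 0 - 17 = -17)
(Y*(-7))*D(-1, 1) = -17*(-7)*3 = 119*3 = 357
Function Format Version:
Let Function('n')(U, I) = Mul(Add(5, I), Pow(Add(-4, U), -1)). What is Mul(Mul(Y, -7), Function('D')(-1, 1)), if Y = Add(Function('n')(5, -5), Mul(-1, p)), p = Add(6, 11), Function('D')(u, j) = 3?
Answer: 357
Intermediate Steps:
Function('n')(U, I) = Mul(Pow(Add(-4, U), -1), Add(5, I))
p = 17
Y = -17 (Y = Add(Mul(Pow(Add(-4, 5), -1), Add(5, -5)), Mul(-1, 17)) = Add(Mul(Pow(1, -1), 0), -17) = Add(Mul(1, 0), -17) = Add(0, -17) = -17)
Mul(Mul(Y, -7), Function('D')(-1, 1)) = Mul(Mul(-17, -7), 3) = Mul(119, 3) = 357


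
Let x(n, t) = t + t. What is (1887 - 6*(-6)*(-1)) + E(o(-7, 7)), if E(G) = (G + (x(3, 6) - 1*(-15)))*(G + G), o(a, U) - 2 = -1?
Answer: 1907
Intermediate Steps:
x(n, t) = 2*t
o(a, U) = 1 (o(a, U) = 2 - 1 = 1)
E(G) = 2*G*(27 + G) (E(G) = (G + (2*6 - 1*(-15)))*(G + G) = (G + (12 + 15))*(2*G) = (G + 27)*(2*G) = (27 + G)*(2*G) = 2*G*(27 + G))
(1887 - 6*(-6)*(-1)) + E(o(-7, 7)) = (1887 - 6*(-6)*(-1)) + 2*1*(27 + 1) = (1887 + 36*(-1)) + 2*1*28 = (1887 - 36) + 56 = 1851 + 56 = 1907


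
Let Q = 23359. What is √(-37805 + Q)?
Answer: I*√14446 ≈ 120.19*I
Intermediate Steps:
√(-37805 + Q) = √(-37805 + 23359) = √(-14446) = I*√14446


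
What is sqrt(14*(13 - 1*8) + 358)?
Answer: 2*sqrt(107) ≈ 20.688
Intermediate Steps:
sqrt(14*(13 - 1*8) + 358) = sqrt(14*(13 - 8) + 358) = sqrt(14*5 + 358) = sqrt(70 + 358) = sqrt(428) = 2*sqrt(107)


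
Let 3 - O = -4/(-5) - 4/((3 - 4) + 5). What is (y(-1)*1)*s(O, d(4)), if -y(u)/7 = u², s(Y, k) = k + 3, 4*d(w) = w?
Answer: -28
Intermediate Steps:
O = 16/5 (O = 3 - (-4/(-5) - 4/((3 - 4) + 5)) = 3 - (-4*(-⅕) - 4/(-1 + 5)) = 3 - (⅘ - 4/4) = 3 - (⅘ - 4*¼) = 3 - (⅘ - 1) = 3 - 1*(-⅕) = 3 + ⅕ = 16/5 ≈ 3.2000)
d(w) = w/4
s(Y, k) = 3 + k
y(u) = -7*u²
(y(-1)*1)*s(O, d(4)) = (-7*(-1)²*1)*(3 + (¼)*4) = (-7*1*1)*(3 + 1) = -7*1*4 = -7*4 = -28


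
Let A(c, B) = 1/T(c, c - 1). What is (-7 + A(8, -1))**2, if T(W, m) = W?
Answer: 3025/64 ≈ 47.266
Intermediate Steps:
A(c, B) = 1/c
(-7 + A(8, -1))**2 = (-7 + 1/8)**2 = (-55/8)**2 = 3025/64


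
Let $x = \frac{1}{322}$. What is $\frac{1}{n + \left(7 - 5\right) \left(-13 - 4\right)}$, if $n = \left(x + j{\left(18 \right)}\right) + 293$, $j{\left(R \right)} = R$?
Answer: $\frac{322}{89195} \approx 0.0036101$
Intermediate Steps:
$x = \frac{1}{322} \approx 0.0031056$
$n = \frac{100143}{322}$ ($n = \left(\frac{1}{322} + 18\right) + 293 = \frac{5797}{322} + 293 = \frac{100143}{322} \approx 311.0$)
$\frac{1}{n + \left(7 - 5\right) \left(-13 - 4\right)} = \frac{1}{\frac{100143}{322} + \left(7 - 5\right) \left(-13 - 4\right)} = \frac{1}{\frac{100143}{322} + 2 \left(-17\right)} = \frac{1}{\frac{100143}{322} - 34} = \frac{1}{\frac{89195}{322}} = \frac{322}{89195}$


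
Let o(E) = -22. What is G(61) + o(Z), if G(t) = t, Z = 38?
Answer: 39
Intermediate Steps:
G(61) + o(Z) = 61 - 22 = 39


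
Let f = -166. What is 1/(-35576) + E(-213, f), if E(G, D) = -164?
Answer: -5834465/35576 ≈ -164.00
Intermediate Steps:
1/(-35576) + E(-213, f) = 1/(-35576) - 164 = -1/35576 - 164 = -5834465/35576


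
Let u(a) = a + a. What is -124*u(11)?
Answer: -2728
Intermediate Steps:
u(a) = 2*a
-124*u(11) = -248*11 = -124*22 = -2728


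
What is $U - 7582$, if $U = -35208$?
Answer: $-42790$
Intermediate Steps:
$U - 7582 = -35208 - 7582 = -42790$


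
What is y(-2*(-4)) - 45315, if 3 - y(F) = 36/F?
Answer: -90633/2 ≈ -45317.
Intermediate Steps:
y(F) = 3 - 36/F
y(-2*(-4)) - 45315 = (3 - 36/((-2*(-4)))) - 45315 = (3 - 36/8) - 45315 = (3 - 36*⅛) - 45315 = (3 - 9/2) - 45315 = -3/2 - 45315 = -90633/2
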